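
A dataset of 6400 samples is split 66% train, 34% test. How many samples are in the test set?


Train samples = 6400 * 66% = 4224
Test samples = 6400 - 4224
= 2176

2176


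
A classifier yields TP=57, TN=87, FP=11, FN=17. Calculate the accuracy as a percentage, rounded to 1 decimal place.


Accuracy = (TP + TN) / (TP + TN + FP + FN) * 100
= (57 + 87) / (57 + 87 + 11 + 17)
= 144 / 172
= 0.8372
= 83.7%

83.7


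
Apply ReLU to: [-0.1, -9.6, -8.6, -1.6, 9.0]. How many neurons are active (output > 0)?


ReLU(x) = max(0, x) for each element:
ReLU(-0.1) = 0
ReLU(-9.6) = 0
ReLU(-8.6) = 0
ReLU(-1.6) = 0
ReLU(9.0) = 9.0
Active neurons (>0): 1

1


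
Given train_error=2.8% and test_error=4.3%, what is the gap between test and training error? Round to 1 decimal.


Generalization gap = test_error - train_error
= 4.3 - 2.8
= 1.5%
A small gap suggests good generalization.

1.5


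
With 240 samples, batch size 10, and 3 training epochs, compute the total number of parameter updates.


Iterations per epoch = 240 / 10 = 24
Total updates = iterations_per_epoch * epochs
= 24 * 3
= 72

72


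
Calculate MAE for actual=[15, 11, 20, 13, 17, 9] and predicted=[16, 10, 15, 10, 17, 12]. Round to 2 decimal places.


Absolute errors: [1, 1, 5, 3, 0, 3]
Sum of absolute errors = 13
MAE = 13 / 6 = 2.17

2.17


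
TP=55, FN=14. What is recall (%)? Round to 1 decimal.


Recall = TP / (TP + FN) * 100
= 55 / (55 + 14)
= 55 / 69
= 0.7971
= 79.7%

79.7


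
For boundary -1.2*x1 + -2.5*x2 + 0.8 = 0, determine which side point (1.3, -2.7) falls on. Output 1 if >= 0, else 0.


Compute -1.2 * 1.3 + -2.5 * -2.7 + 0.8
= -1.56 + 6.75 + 0.8
= 5.99
Since 5.99 >= 0, the point is on the positive side.

1


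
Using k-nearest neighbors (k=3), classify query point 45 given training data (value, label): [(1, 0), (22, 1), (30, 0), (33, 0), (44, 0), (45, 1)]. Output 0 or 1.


Distances from query 45:
Point 45 (class 1): distance = 0
Point 44 (class 0): distance = 1
Point 33 (class 0): distance = 12
K=3 nearest neighbors: classes = [1, 0, 0]
Votes for class 1: 1 / 3
Majority vote => class 0

0


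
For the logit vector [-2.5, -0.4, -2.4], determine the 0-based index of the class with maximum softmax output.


Softmax is a monotonic transformation, so it preserves the argmax.
We need to find the index of the maximum logit.
Index 0: -2.5
Index 1: -0.4
Index 2: -2.4
Maximum logit = -0.4 at index 1

1


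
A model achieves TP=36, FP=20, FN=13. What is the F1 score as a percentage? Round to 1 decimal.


Precision = TP / (TP + FP) = 36 / 56 = 0.6429
Recall = TP / (TP + FN) = 36 / 49 = 0.7347
F1 = 2 * P * R / (P + R)
= 2 * 0.6429 * 0.7347 / (0.6429 + 0.7347)
= 0.9446 / 1.3776
= 0.6857
As percentage: 68.6%

68.6


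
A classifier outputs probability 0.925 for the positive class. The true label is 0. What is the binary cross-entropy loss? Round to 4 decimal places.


For y=0: Loss = -log(1-p)
= -log(1 - 0.925)
= -log(0.075)
= -(-2.5903)
= 2.5903

2.5903


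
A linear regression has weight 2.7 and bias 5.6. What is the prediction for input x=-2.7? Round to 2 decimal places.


y = 2.7 * -2.7 + (5.6)
= -7.29 + (5.6)
= -1.69

-1.69


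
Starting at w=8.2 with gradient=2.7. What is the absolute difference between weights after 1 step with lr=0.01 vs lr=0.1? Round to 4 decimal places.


With lr=0.01: w_new = 8.2 - 0.01 * 2.7 = 8.173
With lr=0.1: w_new = 8.2 - 0.1 * 2.7 = 7.93
Absolute difference = |8.173 - 7.93|
= 0.2430

0.2430


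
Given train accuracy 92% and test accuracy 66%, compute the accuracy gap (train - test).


Gap = train_accuracy - test_accuracy
= 92 - 66
= 26%
This large gap strongly indicates overfitting.

26


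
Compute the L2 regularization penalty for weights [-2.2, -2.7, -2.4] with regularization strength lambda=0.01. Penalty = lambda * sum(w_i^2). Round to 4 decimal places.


Squaring each weight:
(-2.2)^2 = 4.84
(-2.7)^2 = 7.29
(-2.4)^2 = 5.76
Sum of squares = 17.89
Penalty = 0.01 * 17.89 = 0.1789

0.1789


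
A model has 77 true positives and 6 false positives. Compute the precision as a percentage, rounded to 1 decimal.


Precision = TP / (TP + FP) * 100
= 77 / (77 + 6)
= 77 / 83
= 0.9277
= 92.8%

92.8


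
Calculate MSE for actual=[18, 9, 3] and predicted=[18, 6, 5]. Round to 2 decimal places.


Differences: [0, 3, -2]
Squared errors: [0, 9, 4]
Sum of squared errors = 13
MSE = 13 / 3 = 4.33

4.33


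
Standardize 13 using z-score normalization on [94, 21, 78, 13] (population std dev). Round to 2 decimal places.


Mean = (94 + 21 + 78 + 13) / 4 = 51.5
Variance = sum((x_i - mean)^2) / n = 1230.25
Std = sqrt(1230.25) = 35.0749
Z = (x - mean) / std
= (13 - 51.5) / 35.0749
= -38.5 / 35.0749
= -1.10

-1.10


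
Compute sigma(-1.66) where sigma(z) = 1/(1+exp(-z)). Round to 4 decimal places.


sigmoid(z) = 1 / (1 + exp(-z))
exp(-(-1.66)) = exp(1.66) = 5.2593
1 + 5.2593 = 6.2593
1 / 6.2593 = 0.1598

0.1598


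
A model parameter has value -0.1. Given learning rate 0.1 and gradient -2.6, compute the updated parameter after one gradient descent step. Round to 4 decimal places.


w_new = w_old - lr * gradient
= -0.1 - 0.1 * -2.6
= -0.1 - (-0.26)
= 0.1600

0.1600


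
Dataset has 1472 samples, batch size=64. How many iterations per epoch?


Iterations per epoch = dataset_size / batch_size
= 1472 / 64
= 23

23


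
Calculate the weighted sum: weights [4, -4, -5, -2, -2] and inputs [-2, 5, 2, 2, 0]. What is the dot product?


Element-wise products:
4 * -2 = -8
-4 * 5 = -20
-5 * 2 = -10
-2 * 2 = -4
-2 * 0 = 0
Sum = -8 + -20 + -10 + -4 + 0
= -42

-42


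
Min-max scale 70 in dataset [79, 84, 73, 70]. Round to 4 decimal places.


Min = 70, Max = 84
Range = 84 - 70 = 14
Scaled = (x - min) / (max - min)
= (70 - 70) / 14
= 0 / 14
= 0.0000

0.0000


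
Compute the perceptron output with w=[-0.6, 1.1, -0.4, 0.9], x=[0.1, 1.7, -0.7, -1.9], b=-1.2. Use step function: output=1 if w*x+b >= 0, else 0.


z = w . x + b
= -0.6*0.1 + 1.1*1.7 + -0.4*-0.7 + 0.9*-1.9 + -1.2
= -0.06 + 1.87 + 0.28 + -1.71 + -1.2
= 0.38 + -1.2
= -0.82
Since z = -0.82 < 0, output = 0

0


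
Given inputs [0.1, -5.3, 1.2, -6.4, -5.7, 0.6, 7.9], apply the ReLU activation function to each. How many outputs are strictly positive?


ReLU(x) = max(0, x) for each element:
ReLU(0.1) = 0.1
ReLU(-5.3) = 0
ReLU(1.2) = 1.2
ReLU(-6.4) = 0
ReLU(-5.7) = 0
ReLU(0.6) = 0.6
ReLU(7.9) = 7.9
Active neurons (>0): 4

4


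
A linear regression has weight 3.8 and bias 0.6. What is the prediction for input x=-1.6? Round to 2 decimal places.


y = 3.8 * -1.6 + (0.6)
= -6.08 + (0.6)
= -5.48

-5.48


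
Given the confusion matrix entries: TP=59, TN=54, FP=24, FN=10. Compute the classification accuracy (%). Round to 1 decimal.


Accuracy = (TP + TN) / (TP + TN + FP + FN) * 100
= (59 + 54) / (59 + 54 + 24 + 10)
= 113 / 147
= 0.7687
= 76.9%

76.9


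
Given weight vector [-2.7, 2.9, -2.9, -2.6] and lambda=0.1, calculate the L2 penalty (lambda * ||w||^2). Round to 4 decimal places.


Squaring each weight:
(-2.7)^2 = 7.29
2.9^2 = 8.41
(-2.9)^2 = 8.41
(-2.6)^2 = 6.76
Sum of squares = 30.87
Penalty = 0.1 * 30.87 = 3.0870

3.0870


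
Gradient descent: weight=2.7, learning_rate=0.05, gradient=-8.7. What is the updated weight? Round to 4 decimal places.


w_new = w_old - lr * gradient
= 2.7 - 0.05 * -8.7
= 2.7 - (-0.435)
= 3.1350

3.1350


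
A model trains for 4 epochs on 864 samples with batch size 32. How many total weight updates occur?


Iterations per epoch = 864 / 32 = 27
Total updates = iterations_per_epoch * epochs
= 27 * 4
= 108

108


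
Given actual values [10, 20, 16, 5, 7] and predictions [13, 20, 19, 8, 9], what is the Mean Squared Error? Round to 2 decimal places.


Differences: [-3, 0, -3, -3, -2]
Squared errors: [9, 0, 9, 9, 4]
Sum of squared errors = 31
MSE = 31 / 5 = 6.20

6.20


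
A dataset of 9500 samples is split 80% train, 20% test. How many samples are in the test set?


Train samples = 9500 * 80% = 7600
Test samples = 9500 - 7600
= 1900

1900


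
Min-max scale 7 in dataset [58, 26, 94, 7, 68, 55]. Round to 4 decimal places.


Min = 7, Max = 94
Range = 94 - 7 = 87
Scaled = (x - min) / (max - min)
= (7 - 7) / 87
= 0 / 87
= 0.0000

0.0000


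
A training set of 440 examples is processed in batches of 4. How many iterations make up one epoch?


Iterations per epoch = dataset_size / batch_size
= 440 / 4
= 110

110


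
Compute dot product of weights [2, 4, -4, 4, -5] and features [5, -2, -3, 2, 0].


Element-wise products:
2 * 5 = 10
4 * -2 = -8
-4 * -3 = 12
4 * 2 = 8
-5 * 0 = 0
Sum = 10 + -8 + 12 + 8 + 0
= 22

22


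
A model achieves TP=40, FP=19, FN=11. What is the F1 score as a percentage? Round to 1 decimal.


Precision = TP / (TP + FP) = 40 / 59 = 0.678
Recall = TP / (TP + FN) = 40 / 51 = 0.7843
F1 = 2 * P * R / (P + R)
= 2 * 0.678 * 0.7843 / (0.678 + 0.7843)
= 1.0635 / 1.4623
= 0.7273
As percentage: 72.7%

72.7


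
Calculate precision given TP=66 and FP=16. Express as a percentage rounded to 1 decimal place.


Precision = TP / (TP + FP) * 100
= 66 / (66 + 16)
= 66 / 82
= 0.8049
= 80.5%

80.5


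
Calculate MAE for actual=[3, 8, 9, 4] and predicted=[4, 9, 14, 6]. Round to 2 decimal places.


Absolute errors: [1, 1, 5, 2]
Sum of absolute errors = 9
MAE = 9 / 4 = 2.25

2.25


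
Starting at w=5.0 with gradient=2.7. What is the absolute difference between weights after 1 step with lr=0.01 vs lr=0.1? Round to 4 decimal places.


With lr=0.01: w_new = 5.0 - 0.01 * 2.7 = 4.973
With lr=0.1: w_new = 5.0 - 0.1 * 2.7 = 4.73
Absolute difference = |4.973 - 4.73|
= 0.2430

0.2430


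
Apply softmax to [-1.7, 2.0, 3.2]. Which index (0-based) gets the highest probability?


Softmax is a monotonic transformation, so it preserves the argmax.
We need to find the index of the maximum logit.
Index 0: -1.7
Index 1: 2.0
Index 2: 3.2
Maximum logit = 3.2 at index 2

2


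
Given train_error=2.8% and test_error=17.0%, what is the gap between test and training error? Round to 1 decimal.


Generalization gap = test_error - train_error
= 17.0 - 2.8
= 14.2%
A large gap suggests overfitting.

14.2


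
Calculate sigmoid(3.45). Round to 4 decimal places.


sigmoid(z) = 1 / (1 + exp(-z))
exp(-(3.45)) = exp(-3.45) = 0.0317
1 + 0.0317 = 1.0317
1 / 1.0317 = 0.9692

0.9692


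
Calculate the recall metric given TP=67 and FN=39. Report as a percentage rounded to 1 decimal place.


Recall = TP / (TP + FN) * 100
= 67 / (67 + 39)
= 67 / 106
= 0.6321
= 63.2%

63.2


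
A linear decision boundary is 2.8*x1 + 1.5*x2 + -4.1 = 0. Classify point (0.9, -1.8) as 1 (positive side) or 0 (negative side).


Compute 2.8 * 0.9 + 1.5 * -1.8 + -4.1
= 2.52 + -2.7 + -4.1
= -4.28
Since -4.28 < 0, the point is on the negative side.

0


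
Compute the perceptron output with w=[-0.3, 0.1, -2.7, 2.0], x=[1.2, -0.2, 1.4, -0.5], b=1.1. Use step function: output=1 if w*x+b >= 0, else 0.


z = w . x + b
= -0.3*1.2 + 0.1*-0.2 + -2.7*1.4 + 2.0*-0.5 + 1.1
= -0.36 + -0.02 + -3.78 + -1.0 + 1.1
= -5.16 + 1.1
= -4.06
Since z = -4.06 < 0, output = 0

0


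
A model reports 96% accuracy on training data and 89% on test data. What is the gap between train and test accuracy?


Gap = train_accuracy - test_accuracy
= 96 - 89
= 7%
This moderate gap may indicate mild overfitting.

7


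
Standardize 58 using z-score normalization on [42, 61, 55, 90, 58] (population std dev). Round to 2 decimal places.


Mean = (42 + 61 + 55 + 90 + 58) / 5 = 61.2
Variance = sum((x_i - mean)^2) / n = 249.36
Std = sqrt(249.36) = 15.7911
Z = (x - mean) / std
= (58 - 61.2) / 15.7911
= -3.2 / 15.7911
= -0.20

-0.20


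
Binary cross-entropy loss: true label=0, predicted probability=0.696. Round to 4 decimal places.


For y=0: Loss = -log(1-p)
= -log(1 - 0.696)
= -log(0.304)
= -(-1.1907)
= 1.1907

1.1907


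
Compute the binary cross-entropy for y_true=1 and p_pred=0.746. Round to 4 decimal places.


For y=1: Loss = -log(p)
= -log(0.746)
= -(-0.293)
= 0.2930

0.2930


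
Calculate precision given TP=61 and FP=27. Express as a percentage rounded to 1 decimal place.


Precision = TP / (TP + FP) * 100
= 61 / (61 + 27)
= 61 / 88
= 0.6932
= 69.3%

69.3


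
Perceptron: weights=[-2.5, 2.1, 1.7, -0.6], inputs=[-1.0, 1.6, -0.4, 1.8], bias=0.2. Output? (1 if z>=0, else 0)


z = w . x + b
= -2.5*-1.0 + 2.1*1.6 + 1.7*-0.4 + -0.6*1.8 + 0.2
= 2.5 + 3.36 + -0.68 + -1.08 + 0.2
= 4.1 + 0.2
= 4.3
Since z = 4.3 >= 0, output = 1

1


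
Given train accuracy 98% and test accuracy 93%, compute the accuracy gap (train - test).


Gap = train_accuracy - test_accuracy
= 98 - 93
= 5%
This moderate gap may indicate mild overfitting.

5


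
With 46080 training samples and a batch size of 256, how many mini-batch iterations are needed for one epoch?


Iterations per epoch = dataset_size / batch_size
= 46080 / 256
= 180

180


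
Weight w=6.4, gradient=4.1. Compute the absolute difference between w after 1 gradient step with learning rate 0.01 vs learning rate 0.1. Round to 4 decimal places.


With lr=0.01: w_new = 6.4 - 0.01 * 4.1 = 6.359
With lr=0.1: w_new = 6.4 - 0.1 * 4.1 = 5.99
Absolute difference = |6.359 - 5.99|
= 0.3690

0.3690


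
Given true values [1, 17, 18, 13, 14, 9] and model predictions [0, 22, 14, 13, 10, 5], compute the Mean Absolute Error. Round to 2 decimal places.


Absolute errors: [1, 5, 4, 0, 4, 4]
Sum of absolute errors = 18
MAE = 18 / 6 = 3.00

3.00


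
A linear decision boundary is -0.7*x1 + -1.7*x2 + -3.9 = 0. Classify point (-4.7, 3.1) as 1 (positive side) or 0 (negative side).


Compute -0.7 * -4.7 + -1.7 * 3.1 + -3.9
= 3.29 + -5.27 + -3.9
= -5.88
Since -5.88 < 0, the point is on the negative side.

0


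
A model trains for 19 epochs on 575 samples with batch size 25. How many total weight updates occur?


Iterations per epoch = 575 / 25 = 23
Total updates = iterations_per_epoch * epochs
= 23 * 19
= 437

437


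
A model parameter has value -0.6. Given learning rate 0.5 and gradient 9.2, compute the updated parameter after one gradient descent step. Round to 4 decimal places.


w_new = w_old - lr * gradient
= -0.6 - 0.5 * 9.2
= -0.6 - (4.6)
= -5.2000

-5.2000


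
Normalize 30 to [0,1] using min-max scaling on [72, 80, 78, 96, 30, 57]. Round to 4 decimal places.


Min = 30, Max = 96
Range = 96 - 30 = 66
Scaled = (x - min) / (max - min)
= (30 - 30) / 66
= 0 / 66
= 0.0000

0.0000


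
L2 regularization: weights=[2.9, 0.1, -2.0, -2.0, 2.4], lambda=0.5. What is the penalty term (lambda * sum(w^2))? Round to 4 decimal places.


Squaring each weight:
2.9^2 = 8.41
0.1^2 = 0.01
(-2.0)^2 = 4.0
(-2.0)^2 = 4.0
2.4^2 = 5.76
Sum of squares = 22.18
Penalty = 0.5 * 22.18 = 11.0900

11.0900


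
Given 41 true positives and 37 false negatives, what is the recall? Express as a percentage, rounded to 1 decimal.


Recall = TP / (TP + FN) * 100
= 41 / (41 + 37)
= 41 / 78
= 0.5256
= 52.6%

52.6


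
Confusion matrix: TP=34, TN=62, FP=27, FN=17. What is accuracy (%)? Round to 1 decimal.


Accuracy = (TP + TN) / (TP + TN + FP + FN) * 100
= (34 + 62) / (34 + 62 + 27 + 17)
= 96 / 140
= 0.6857
= 68.6%

68.6


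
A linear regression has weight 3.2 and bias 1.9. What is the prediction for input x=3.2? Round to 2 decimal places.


y = 3.2 * 3.2 + (1.9)
= 10.24 + (1.9)
= 12.14

12.14


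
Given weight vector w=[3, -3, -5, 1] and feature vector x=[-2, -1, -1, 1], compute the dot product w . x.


Element-wise products:
3 * -2 = -6
-3 * -1 = 3
-5 * -1 = 5
1 * 1 = 1
Sum = -6 + 3 + 5 + 1
= 3

3


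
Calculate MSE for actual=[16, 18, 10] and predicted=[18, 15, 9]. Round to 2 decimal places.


Differences: [-2, 3, 1]
Squared errors: [4, 9, 1]
Sum of squared errors = 14
MSE = 14 / 3 = 4.67

4.67


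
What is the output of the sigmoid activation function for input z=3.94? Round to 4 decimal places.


sigmoid(z) = 1 / (1 + exp(-z))
exp(-(3.94)) = exp(-3.94) = 0.0194
1 + 0.0194 = 1.0194
1 / 1.0194 = 0.9809

0.9809


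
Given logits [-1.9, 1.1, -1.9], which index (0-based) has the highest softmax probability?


Softmax is a monotonic transformation, so it preserves the argmax.
We need to find the index of the maximum logit.
Index 0: -1.9
Index 1: 1.1
Index 2: -1.9
Maximum logit = 1.1 at index 1

1


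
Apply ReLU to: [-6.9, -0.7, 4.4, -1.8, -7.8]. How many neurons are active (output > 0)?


ReLU(x) = max(0, x) for each element:
ReLU(-6.9) = 0
ReLU(-0.7) = 0
ReLU(4.4) = 4.4
ReLU(-1.8) = 0
ReLU(-7.8) = 0
Active neurons (>0): 1

1


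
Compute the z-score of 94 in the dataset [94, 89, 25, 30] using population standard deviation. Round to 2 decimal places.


Mean = (94 + 89 + 25 + 30) / 4 = 59.5
Variance = sum((x_i - mean)^2) / n = 1030.25
Std = sqrt(1030.25) = 32.0975
Z = (x - mean) / std
= (94 - 59.5) / 32.0975
= 34.5 / 32.0975
= 1.07

1.07


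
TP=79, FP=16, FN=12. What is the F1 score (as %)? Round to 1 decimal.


Precision = TP / (TP + FP) = 79 / 95 = 0.8316
Recall = TP / (TP + FN) = 79 / 91 = 0.8681
F1 = 2 * P * R / (P + R)
= 2 * 0.8316 * 0.8681 / (0.8316 + 0.8681)
= 1.4438 / 1.6997
= 0.8495
As percentage: 84.9%

84.9


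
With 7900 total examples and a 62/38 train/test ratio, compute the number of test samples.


Train samples = 7900 * 62% = 4898
Test samples = 7900 - 4898
= 3002

3002


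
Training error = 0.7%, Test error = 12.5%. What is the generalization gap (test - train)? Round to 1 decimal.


Generalization gap = test_error - train_error
= 12.5 - 0.7
= 11.8%
A large gap suggests overfitting.

11.8


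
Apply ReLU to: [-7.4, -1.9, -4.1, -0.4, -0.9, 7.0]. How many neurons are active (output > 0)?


ReLU(x) = max(0, x) for each element:
ReLU(-7.4) = 0
ReLU(-1.9) = 0
ReLU(-4.1) = 0
ReLU(-0.4) = 0
ReLU(-0.9) = 0
ReLU(7.0) = 7.0
Active neurons (>0): 1

1


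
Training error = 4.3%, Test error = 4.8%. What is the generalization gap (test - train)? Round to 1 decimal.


Generalization gap = test_error - train_error
= 4.8 - 4.3
= 0.5%
A small gap suggests good generalization.

0.5


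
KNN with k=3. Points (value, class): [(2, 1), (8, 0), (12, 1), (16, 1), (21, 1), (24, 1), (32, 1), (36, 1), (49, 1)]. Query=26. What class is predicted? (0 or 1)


Distances from query 26:
Point 24 (class 1): distance = 2
Point 21 (class 1): distance = 5
Point 32 (class 1): distance = 6
K=3 nearest neighbors: classes = [1, 1, 1]
Votes for class 1: 3 / 3
Majority vote => class 1

1


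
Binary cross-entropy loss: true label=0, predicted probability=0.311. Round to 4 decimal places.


For y=0: Loss = -log(1-p)
= -log(1 - 0.311)
= -log(0.689)
= -(-0.3725)
= 0.3725

0.3725


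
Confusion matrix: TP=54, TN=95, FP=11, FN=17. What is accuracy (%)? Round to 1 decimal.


Accuracy = (TP + TN) / (TP + TN + FP + FN) * 100
= (54 + 95) / (54 + 95 + 11 + 17)
= 149 / 177
= 0.8418
= 84.2%

84.2


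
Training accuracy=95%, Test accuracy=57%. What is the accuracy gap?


Gap = train_accuracy - test_accuracy
= 95 - 57
= 38%
This large gap strongly indicates overfitting.

38


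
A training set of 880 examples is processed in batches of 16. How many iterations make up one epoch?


Iterations per epoch = dataset_size / batch_size
= 880 / 16
= 55

55


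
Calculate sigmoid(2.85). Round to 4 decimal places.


sigmoid(z) = 1 / (1 + exp(-z))
exp(-(2.85)) = exp(-2.85) = 0.0578
1 + 0.0578 = 1.0578
1 / 1.0578 = 0.9453

0.9453


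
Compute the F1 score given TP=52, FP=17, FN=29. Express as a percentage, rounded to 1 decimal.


Precision = TP / (TP + FP) = 52 / 69 = 0.7536
Recall = TP / (TP + FN) = 52 / 81 = 0.642
F1 = 2 * P * R / (P + R)
= 2 * 0.7536 * 0.642 / (0.7536 + 0.642)
= 0.9676 / 1.3956
= 0.6933
As percentage: 69.3%

69.3


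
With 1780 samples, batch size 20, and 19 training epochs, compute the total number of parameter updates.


Iterations per epoch = 1780 / 20 = 89
Total updates = iterations_per_epoch * epochs
= 89 * 19
= 1691

1691


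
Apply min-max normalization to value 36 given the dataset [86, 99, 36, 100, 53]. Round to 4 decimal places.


Min = 36, Max = 100
Range = 100 - 36 = 64
Scaled = (x - min) / (max - min)
= (36 - 36) / 64
= 0 / 64
= 0.0000

0.0000


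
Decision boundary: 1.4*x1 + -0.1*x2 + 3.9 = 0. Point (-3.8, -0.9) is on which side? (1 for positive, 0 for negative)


Compute 1.4 * -3.8 + -0.1 * -0.9 + 3.9
= -5.32 + 0.09 + 3.9
= -1.33
Since -1.33 < 0, the point is on the negative side.

0


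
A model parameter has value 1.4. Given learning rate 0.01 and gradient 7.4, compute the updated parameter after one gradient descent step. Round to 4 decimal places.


w_new = w_old - lr * gradient
= 1.4 - 0.01 * 7.4
= 1.4 - (0.074)
= 1.3260

1.3260


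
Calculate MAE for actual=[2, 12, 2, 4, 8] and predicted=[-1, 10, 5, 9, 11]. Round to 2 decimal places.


Absolute errors: [3, 2, 3, 5, 3]
Sum of absolute errors = 16
MAE = 16 / 5 = 3.20

3.20


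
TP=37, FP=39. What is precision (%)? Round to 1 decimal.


Precision = TP / (TP + FP) * 100
= 37 / (37 + 39)
= 37 / 76
= 0.4868
= 48.7%

48.7


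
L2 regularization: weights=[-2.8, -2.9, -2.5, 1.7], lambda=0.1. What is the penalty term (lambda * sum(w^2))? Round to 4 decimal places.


Squaring each weight:
(-2.8)^2 = 7.84
(-2.9)^2 = 8.41
(-2.5)^2 = 6.25
1.7^2 = 2.89
Sum of squares = 25.39
Penalty = 0.1 * 25.39 = 2.5390

2.5390


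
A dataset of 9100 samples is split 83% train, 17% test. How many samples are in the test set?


Train samples = 9100 * 83% = 7553
Test samples = 9100 - 7553
= 1547

1547


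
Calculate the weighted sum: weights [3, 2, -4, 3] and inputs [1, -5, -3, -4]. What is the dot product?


Element-wise products:
3 * 1 = 3
2 * -5 = -10
-4 * -3 = 12
3 * -4 = -12
Sum = 3 + -10 + 12 + -12
= -7

-7


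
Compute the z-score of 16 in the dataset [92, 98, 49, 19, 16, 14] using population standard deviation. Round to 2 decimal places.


Mean = (92 + 98 + 49 + 19 + 16 + 14) / 6 = 48.0
Variance = sum((x_i - mean)^2) / n = 1243.0
Std = sqrt(1243.0) = 35.2562
Z = (x - mean) / std
= (16 - 48.0) / 35.2562
= -32.0 / 35.2562
= -0.91

-0.91


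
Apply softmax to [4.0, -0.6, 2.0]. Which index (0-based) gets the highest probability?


Softmax is a monotonic transformation, so it preserves the argmax.
We need to find the index of the maximum logit.
Index 0: 4.0
Index 1: -0.6
Index 2: 2.0
Maximum logit = 4.0 at index 0

0


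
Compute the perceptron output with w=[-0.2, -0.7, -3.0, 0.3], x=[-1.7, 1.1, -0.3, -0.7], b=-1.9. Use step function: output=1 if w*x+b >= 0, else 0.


z = w . x + b
= -0.2*-1.7 + -0.7*1.1 + -3.0*-0.3 + 0.3*-0.7 + -1.9
= 0.34 + -0.77 + 0.9 + -0.21 + -1.9
= 0.26 + -1.9
= -1.64
Since z = -1.64 < 0, output = 0

0


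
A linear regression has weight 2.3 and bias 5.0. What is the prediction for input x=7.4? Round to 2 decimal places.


y = 2.3 * 7.4 + (5.0)
= 17.02 + (5.0)
= 22.02

22.02


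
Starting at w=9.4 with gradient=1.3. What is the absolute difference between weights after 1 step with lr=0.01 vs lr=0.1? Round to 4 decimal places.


With lr=0.01: w_new = 9.4 - 0.01 * 1.3 = 9.387
With lr=0.1: w_new = 9.4 - 0.1 * 1.3 = 9.27
Absolute difference = |9.387 - 9.27|
= 0.1170

0.1170


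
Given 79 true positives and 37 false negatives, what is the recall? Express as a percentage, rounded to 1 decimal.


Recall = TP / (TP + FN) * 100
= 79 / (79 + 37)
= 79 / 116
= 0.681
= 68.1%

68.1


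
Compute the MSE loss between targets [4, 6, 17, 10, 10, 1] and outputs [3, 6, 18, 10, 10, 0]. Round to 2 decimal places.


Differences: [1, 0, -1, 0, 0, 1]
Squared errors: [1, 0, 1, 0, 0, 1]
Sum of squared errors = 3
MSE = 3 / 6 = 0.50

0.50


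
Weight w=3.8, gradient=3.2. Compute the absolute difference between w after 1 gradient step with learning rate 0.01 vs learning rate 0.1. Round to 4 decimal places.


With lr=0.01: w_new = 3.8 - 0.01 * 3.2 = 3.768
With lr=0.1: w_new = 3.8 - 0.1 * 3.2 = 3.48
Absolute difference = |3.768 - 3.48|
= 0.2880

0.2880


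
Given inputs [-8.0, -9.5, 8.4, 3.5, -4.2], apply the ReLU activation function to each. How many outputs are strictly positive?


ReLU(x) = max(0, x) for each element:
ReLU(-8.0) = 0
ReLU(-9.5) = 0
ReLU(8.4) = 8.4
ReLU(3.5) = 3.5
ReLU(-4.2) = 0
Active neurons (>0): 2

2


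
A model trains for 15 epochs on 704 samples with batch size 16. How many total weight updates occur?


Iterations per epoch = 704 / 16 = 44
Total updates = iterations_per_epoch * epochs
= 44 * 15
= 660

660


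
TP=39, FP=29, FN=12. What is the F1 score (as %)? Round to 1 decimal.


Precision = TP / (TP + FP) = 39 / 68 = 0.5735
Recall = TP / (TP + FN) = 39 / 51 = 0.7647
F1 = 2 * P * R / (P + R)
= 2 * 0.5735 * 0.7647 / (0.5735 + 0.7647)
= 0.8772 / 1.3382
= 0.6555
As percentage: 65.5%

65.5


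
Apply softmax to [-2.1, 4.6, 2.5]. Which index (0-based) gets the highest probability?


Softmax is a monotonic transformation, so it preserves the argmax.
We need to find the index of the maximum logit.
Index 0: -2.1
Index 1: 4.6
Index 2: 2.5
Maximum logit = 4.6 at index 1

1


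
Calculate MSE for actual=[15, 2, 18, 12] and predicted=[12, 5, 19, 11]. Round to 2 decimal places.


Differences: [3, -3, -1, 1]
Squared errors: [9, 9, 1, 1]
Sum of squared errors = 20
MSE = 20 / 4 = 5.00

5.00


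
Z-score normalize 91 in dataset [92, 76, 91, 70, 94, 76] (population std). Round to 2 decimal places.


Mean = (92 + 76 + 91 + 70 + 94 + 76) / 6 = 83.1667
Variance = sum((x_i - mean)^2) / n = 88.8056
Std = sqrt(88.8056) = 9.4237
Z = (x - mean) / std
= (91 - 83.1667) / 9.4237
= 7.8333 / 9.4237
= 0.83

0.83


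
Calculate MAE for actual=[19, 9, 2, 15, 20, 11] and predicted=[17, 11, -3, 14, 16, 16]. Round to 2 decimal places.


Absolute errors: [2, 2, 5, 1, 4, 5]
Sum of absolute errors = 19
MAE = 19 / 6 = 3.17

3.17


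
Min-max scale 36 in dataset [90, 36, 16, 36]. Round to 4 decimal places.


Min = 16, Max = 90
Range = 90 - 16 = 74
Scaled = (x - min) / (max - min)
= (36 - 16) / 74
= 20 / 74
= 0.2703

0.2703


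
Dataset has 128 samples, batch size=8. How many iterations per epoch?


Iterations per epoch = dataset_size / batch_size
= 128 / 8
= 16

16


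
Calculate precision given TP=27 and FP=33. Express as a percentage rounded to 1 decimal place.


Precision = TP / (TP + FP) * 100
= 27 / (27 + 33)
= 27 / 60
= 0.45
= 45.0%

45.0


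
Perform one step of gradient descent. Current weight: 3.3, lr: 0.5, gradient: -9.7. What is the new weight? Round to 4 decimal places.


w_new = w_old - lr * gradient
= 3.3 - 0.5 * -9.7
= 3.3 - (-4.85)
= 8.1500

8.1500


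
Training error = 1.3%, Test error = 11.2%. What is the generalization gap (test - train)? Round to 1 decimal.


Generalization gap = test_error - train_error
= 11.2 - 1.3
= 9.9%
A moderate gap.

9.9


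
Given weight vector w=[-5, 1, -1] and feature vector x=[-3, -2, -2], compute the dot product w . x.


Element-wise products:
-5 * -3 = 15
1 * -2 = -2
-1 * -2 = 2
Sum = 15 + -2 + 2
= 15

15


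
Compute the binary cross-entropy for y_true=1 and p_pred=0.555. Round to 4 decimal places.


For y=1: Loss = -log(p)
= -log(0.555)
= -(-0.5888)
= 0.5888

0.5888


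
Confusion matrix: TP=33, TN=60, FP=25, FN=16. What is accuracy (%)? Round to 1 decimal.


Accuracy = (TP + TN) / (TP + TN + FP + FN) * 100
= (33 + 60) / (33 + 60 + 25 + 16)
= 93 / 134
= 0.694
= 69.4%

69.4


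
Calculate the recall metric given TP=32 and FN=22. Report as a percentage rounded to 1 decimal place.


Recall = TP / (TP + FN) * 100
= 32 / (32 + 22)
= 32 / 54
= 0.5926
= 59.3%

59.3


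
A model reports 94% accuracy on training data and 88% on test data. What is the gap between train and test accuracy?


Gap = train_accuracy - test_accuracy
= 94 - 88
= 6%
This moderate gap may indicate mild overfitting.

6


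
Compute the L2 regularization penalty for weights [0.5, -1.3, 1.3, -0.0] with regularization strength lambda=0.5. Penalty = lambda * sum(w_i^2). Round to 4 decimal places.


Squaring each weight:
0.5^2 = 0.25
(-1.3)^2 = 1.69
1.3^2 = 1.69
(-0.0)^2 = 0.0
Sum of squares = 3.63
Penalty = 0.5 * 3.63 = 1.8150

1.8150


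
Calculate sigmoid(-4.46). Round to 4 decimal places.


sigmoid(z) = 1 / (1 + exp(-z))
exp(-(-4.46)) = exp(4.46) = 86.4875
1 + 86.4875 = 87.4875
1 / 87.4875 = 0.0114

0.0114


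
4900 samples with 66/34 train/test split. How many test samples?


Train samples = 4900 * 66% = 3234
Test samples = 4900 - 3234
= 1666

1666


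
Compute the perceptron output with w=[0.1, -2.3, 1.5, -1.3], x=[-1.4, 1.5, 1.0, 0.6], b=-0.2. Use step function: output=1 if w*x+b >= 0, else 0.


z = w . x + b
= 0.1*-1.4 + -2.3*1.5 + 1.5*1.0 + -1.3*0.6 + -0.2
= -0.14 + -3.45 + 1.5 + -0.78 + -0.2
= -2.87 + -0.2
= -3.07
Since z = -3.07 < 0, output = 0

0


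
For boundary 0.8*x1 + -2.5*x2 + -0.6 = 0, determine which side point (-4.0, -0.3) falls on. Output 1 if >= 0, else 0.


Compute 0.8 * -4.0 + -2.5 * -0.3 + -0.6
= -3.2 + 0.75 + -0.6
= -3.05
Since -3.05 < 0, the point is on the negative side.

0


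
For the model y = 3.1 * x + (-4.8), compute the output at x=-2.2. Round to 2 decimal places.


y = 3.1 * -2.2 + (-4.8)
= -6.82 + (-4.8)
= -11.62

-11.62


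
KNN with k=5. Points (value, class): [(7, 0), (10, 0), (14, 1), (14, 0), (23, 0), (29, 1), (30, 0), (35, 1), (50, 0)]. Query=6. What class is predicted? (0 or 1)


Distances from query 6:
Point 7 (class 0): distance = 1
Point 10 (class 0): distance = 4
Point 14 (class 0): distance = 8
Point 14 (class 1): distance = 8
Point 23 (class 0): distance = 17
K=5 nearest neighbors: classes = [0, 0, 0, 1, 0]
Votes for class 1: 1 / 5
Majority vote => class 0

0


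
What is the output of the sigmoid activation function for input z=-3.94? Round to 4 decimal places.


sigmoid(z) = 1 / (1 + exp(-z))
exp(-(-3.94)) = exp(3.94) = 51.4186
1 + 51.4186 = 52.4186
1 / 52.4186 = 0.0191

0.0191


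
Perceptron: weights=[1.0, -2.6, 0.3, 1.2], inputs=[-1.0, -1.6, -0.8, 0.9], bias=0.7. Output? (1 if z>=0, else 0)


z = w . x + b
= 1.0*-1.0 + -2.6*-1.6 + 0.3*-0.8 + 1.2*0.9 + 0.7
= -1.0 + 4.16 + -0.24 + 1.08 + 0.7
= 4.0 + 0.7
= 4.7
Since z = 4.7 >= 0, output = 1

1


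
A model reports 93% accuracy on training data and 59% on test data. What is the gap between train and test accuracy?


Gap = train_accuracy - test_accuracy
= 93 - 59
= 34%
This large gap strongly indicates overfitting.

34


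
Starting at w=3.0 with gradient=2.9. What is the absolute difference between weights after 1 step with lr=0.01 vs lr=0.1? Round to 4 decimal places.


With lr=0.01: w_new = 3.0 - 0.01 * 2.9 = 2.971
With lr=0.1: w_new = 3.0 - 0.1 * 2.9 = 2.71
Absolute difference = |2.971 - 2.71|
= 0.2610

0.2610


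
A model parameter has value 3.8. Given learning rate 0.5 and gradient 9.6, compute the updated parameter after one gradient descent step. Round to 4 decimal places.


w_new = w_old - lr * gradient
= 3.8 - 0.5 * 9.6
= 3.8 - (4.8)
= -1.0000

-1.0000


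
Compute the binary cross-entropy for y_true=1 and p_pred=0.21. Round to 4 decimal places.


For y=1: Loss = -log(p)
= -log(0.21)
= -(-1.5606)
= 1.5606

1.5606


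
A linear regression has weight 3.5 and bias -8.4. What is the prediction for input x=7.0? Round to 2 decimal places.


y = 3.5 * 7.0 + (-8.4)
= 24.5 + (-8.4)
= 16.10

16.10


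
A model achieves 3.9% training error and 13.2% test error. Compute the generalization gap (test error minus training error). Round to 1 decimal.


Generalization gap = test_error - train_error
= 13.2 - 3.9
= 9.3%
A moderate gap.

9.3


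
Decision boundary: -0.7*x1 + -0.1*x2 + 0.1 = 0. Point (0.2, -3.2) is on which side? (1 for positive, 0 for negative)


Compute -0.7 * 0.2 + -0.1 * -3.2 + 0.1
= -0.14 + 0.32 + 0.1
= 0.28
Since 0.28 >= 0, the point is on the positive side.

1


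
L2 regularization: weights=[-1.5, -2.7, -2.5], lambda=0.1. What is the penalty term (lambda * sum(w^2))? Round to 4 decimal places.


Squaring each weight:
(-1.5)^2 = 2.25
(-2.7)^2 = 7.29
(-2.5)^2 = 6.25
Sum of squares = 15.79
Penalty = 0.1 * 15.79 = 1.5790

1.5790


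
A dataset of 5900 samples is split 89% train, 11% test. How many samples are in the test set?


Train samples = 5900 * 89% = 5251
Test samples = 5900 - 5251
= 649

649


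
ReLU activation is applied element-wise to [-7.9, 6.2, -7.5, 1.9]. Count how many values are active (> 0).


ReLU(x) = max(0, x) for each element:
ReLU(-7.9) = 0
ReLU(6.2) = 6.2
ReLU(-7.5) = 0
ReLU(1.9) = 1.9
Active neurons (>0): 2

2


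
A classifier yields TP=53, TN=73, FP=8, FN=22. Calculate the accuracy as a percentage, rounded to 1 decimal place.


Accuracy = (TP + TN) / (TP + TN + FP + FN) * 100
= (53 + 73) / (53 + 73 + 8 + 22)
= 126 / 156
= 0.8077
= 80.8%

80.8


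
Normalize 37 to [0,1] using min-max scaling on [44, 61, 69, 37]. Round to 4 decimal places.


Min = 37, Max = 69
Range = 69 - 37 = 32
Scaled = (x - min) / (max - min)
= (37 - 37) / 32
= 0 / 32
= 0.0000

0.0000


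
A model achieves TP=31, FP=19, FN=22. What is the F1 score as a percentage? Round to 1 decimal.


Precision = TP / (TP + FP) = 31 / 50 = 0.62
Recall = TP / (TP + FN) = 31 / 53 = 0.5849
F1 = 2 * P * R / (P + R)
= 2 * 0.62 * 0.5849 / (0.62 + 0.5849)
= 0.7253 / 1.2049
= 0.6019
As percentage: 60.2%

60.2


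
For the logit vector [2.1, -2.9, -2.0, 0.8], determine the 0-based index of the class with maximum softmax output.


Softmax is a monotonic transformation, so it preserves the argmax.
We need to find the index of the maximum logit.
Index 0: 2.1
Index 1: -2.9
Index 2: -2.0
Index 3: 0.8
Maximum logit = 2.1 at index 0

0


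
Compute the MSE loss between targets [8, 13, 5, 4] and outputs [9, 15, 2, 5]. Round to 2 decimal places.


Differences: [-1, -2, 3, -1]
Squared errors: [1, 4, 9, 1]
Sum of squared errors = 15
MSE = 15 / 4 = 3.75

3.75


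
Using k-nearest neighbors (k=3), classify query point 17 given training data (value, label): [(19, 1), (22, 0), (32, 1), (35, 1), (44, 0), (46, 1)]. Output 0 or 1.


Distances from query 17:
Point 19 (class 1): distance = 2
Point 22 (class 0): distance = 5
Point 32 (class 1): distance = 15
K=3 nearest neighbors: classes = [1, 0, 1]
Votes for class 1: 2 / 3
Majority vote => class 1

1


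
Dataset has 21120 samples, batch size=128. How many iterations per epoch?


Iterations per epoch = dataset_size / batch_size
= 21120 / 128
= 165

165


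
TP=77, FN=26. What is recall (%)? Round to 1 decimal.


Recall = TP / (TP + FN) * 100
= 77 / (77 + 26)
= 77 / 103
= 0.7476
= 74.8%

74.8


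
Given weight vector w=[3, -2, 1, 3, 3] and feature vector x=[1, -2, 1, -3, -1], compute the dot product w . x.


Element-wise products:
3 * 1 = 3
-2 * -2 = 4
1 * 1 = 1
3 * -3 = -9
3 * -1 = -3
Sum = 3 + 4 + 1 + -9 + -3
= -4

-4


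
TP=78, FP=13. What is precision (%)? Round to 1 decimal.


Precision = TP / (TP + FP) * 100
= 78 / (78 + 13)
= 78 / 91
= 0.8571
= 85.7%

85.7


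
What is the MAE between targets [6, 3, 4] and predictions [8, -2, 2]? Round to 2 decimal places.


Absolute errors: [2, 5, 2]
Sum of absolute errors = 9
MAE = 9 / 3 = 3.00

3.00


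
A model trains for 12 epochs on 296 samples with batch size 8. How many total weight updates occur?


Iterations per epoch = 296 / 8 = 37
Total updates = iterations_per_epoch * epochs
= 37 * 12
= 444

444


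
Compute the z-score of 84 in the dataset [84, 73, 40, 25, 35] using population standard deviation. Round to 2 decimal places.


Mean = (84 + 73 + 40 + 25 + 35) / 5 = 51.4
Variance = sum((x_i - mean)^2) / n = 525.04
Std = sqrt(525.04) = 22.9138
Z = (x - mean) / std
= (84 - 51.4) / 22.9138
= 32.6 / 22.9138
= 1.42

1.42


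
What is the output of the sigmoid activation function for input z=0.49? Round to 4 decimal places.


sigmoid(z) = 1 / (1 + exp(-z))
exp(-(0.49)) = exp(-0.49) = 0.6126
1 + 0.6126 = 1.6126
1 / 1.6126 = 0.6201

0.6201


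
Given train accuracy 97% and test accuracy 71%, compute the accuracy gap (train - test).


Gap = train_accuracy - test_accuracy
= 97 - 71
= 26%
This large gap strongly indicates overfitting.

26


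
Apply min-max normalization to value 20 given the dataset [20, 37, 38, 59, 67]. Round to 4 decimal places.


Min = 20, Max = 67
Range = 67 - 20 = 47
Scaled = (x - min) / (max - min)
= (20 - 20) / 47
= 0 / 47
= 0.0000

0.0000


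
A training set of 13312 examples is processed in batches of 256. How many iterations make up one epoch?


Iterations per epoch = dataset_size / batch_size
= 13312 / 256
= 52

52


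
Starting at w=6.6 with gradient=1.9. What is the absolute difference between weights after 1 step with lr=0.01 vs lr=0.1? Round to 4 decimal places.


With lr=0.01: w_new = 6.6 - 0.01 * 1.9 = 6.581
With lr=0.1: w_new = 6.6 - 0.1 * 1.9 = 6.41
Absolute difference = |6.581 - 6.41|
= 0.1710

0.1710


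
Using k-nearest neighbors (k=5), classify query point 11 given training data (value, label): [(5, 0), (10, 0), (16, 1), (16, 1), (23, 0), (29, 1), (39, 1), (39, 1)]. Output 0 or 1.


Distances from query 11:
Point 10 (class 0): distance = 1
Point 16 (class 1): distance = 5
Point 16 (class 1): distance = 5
Point 5 (class 0): distance = 6
Point 23 (class 0): distance = 12
K=5 nearest neighbors: classes = [0, 1, 1, 0, 0]
Votes for class 1: 2 / 5
Majority vote => class 0

0


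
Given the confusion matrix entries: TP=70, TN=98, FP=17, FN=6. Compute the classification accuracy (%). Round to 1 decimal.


Accuracy = (TP + TN) / (TP + TN + FP + FN) * 100
= (70 + 98) / (70 + 98 + 17 + 6)
= 168 / 191
= 0.8796
= 88.0%

88.0


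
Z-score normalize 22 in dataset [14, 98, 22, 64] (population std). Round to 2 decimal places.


Mean = (14 + 98 + 22 + 64) / 4 = 49.5
Variance = sum((x_i - mean)^2) / n = 1144.75
Std = sqrt(1144.75) = 33.8342
Z = (x - mean) / std
= (22 - 49.5) / 33.8342
= -27.5 / 33.8342
= -0.81

-0.81


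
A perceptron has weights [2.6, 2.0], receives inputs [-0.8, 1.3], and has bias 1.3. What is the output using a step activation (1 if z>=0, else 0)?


z = w . x + b
= 2.6*-0.8 + 2.0*1.3 + 1.3
= -2.08 + 2.6 + 1.3
= 0.52 + 1.3
= 1.82
Since z = 1.82 >= 0, output = 1

1


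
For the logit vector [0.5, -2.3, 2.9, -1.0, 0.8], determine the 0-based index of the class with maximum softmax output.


Softmax is a monotonic transformation, so it preserves the argmax.
We need to find the index of the maximum logit.
Index 0: 0.5
Index 1: -2.3
Index 2: 2.9
Index 3: -1.0
Index 4: 0.8
Maximum logit = 2.9 at index 2

2


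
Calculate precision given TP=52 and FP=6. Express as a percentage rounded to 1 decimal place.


Precision = TP / (TP + FP) * 100
= 52 / (52 + 6)
= 52 / 58
= 0.8966
= 89.7%

89.7


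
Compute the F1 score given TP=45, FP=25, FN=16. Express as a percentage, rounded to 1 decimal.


Precision = TP / (TP + FP) = 45 / 70 = 0.6429
Recall = TP / (TP + FN) = 45 / 61 = 0.7377
F1 = 2 * P * R / (P + R)
= 2 * 0.6429 * 0.7377 / (0.6429 + 0.7377)
= 0.9485 / 1.3806
= 0.687
As percentage: 68.7%

68.7


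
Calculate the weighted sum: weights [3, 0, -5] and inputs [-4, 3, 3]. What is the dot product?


Element-wise products:
3 * -4 = -12
0 * 3 = 0
-5 * 3 = -15
Sum = -12 + 0 + -15
= -27

-27


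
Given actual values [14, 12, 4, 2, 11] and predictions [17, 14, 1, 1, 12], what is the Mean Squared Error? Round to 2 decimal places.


Differences: [-3, -2, 3, 1, -1]
Squared errors: [9, 4, 9, 1, 1]
Sum of squared errors = 24
MSE = 24 / 5 = 4.80

4.80


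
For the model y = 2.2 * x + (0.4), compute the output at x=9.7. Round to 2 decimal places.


y = 2.2 * 9.7 + (0.4)
= 21.34 + (0.4)
= 21.74

21.74


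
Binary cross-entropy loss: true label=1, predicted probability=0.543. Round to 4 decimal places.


For y=1: Loss = -log(p)
= -log(0.543)
= -(-0.6106)
= 0.6106

0.6106
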